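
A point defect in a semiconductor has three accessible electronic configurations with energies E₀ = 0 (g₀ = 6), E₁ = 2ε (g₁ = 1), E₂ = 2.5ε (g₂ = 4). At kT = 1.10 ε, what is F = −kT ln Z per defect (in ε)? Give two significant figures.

Eᵢ/kT = 0, 1.818, 2.273.
Z = Σ gᵢe^(−Eᵢ/kT) = 6·e^(−0) + 1·e^(−1.818) + 4·e^(−2.273) = 6.000 + 0.1624 + 0.4120 = 6.574.
F = −kT ln Z = −1.10 × ln(6.574) = −1.10 × 1.883 = -2.1 ε.

-2.1 ε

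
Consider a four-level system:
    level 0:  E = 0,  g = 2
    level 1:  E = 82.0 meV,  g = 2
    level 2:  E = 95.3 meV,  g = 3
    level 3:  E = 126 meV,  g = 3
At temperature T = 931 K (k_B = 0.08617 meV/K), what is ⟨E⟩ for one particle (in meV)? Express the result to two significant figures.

53 meV

k_BT = 0.08617 × 931 K = 80.22 meV.
Eᵢ/kT = 0, 1.022, 1.188, 1.571.
Z = Σ gᵢe^(−Eᵢ/kT) = 2·e^(−0) + 2·e^(−1.022) + 3·e^(−1.188) + 3·e^(−1.571) = 2.000 + 0.7197 + 0.9145 + 0.6235 = 4.258.
⟨E⟩ = Σ Eᵢ gᵢe^(−Eᵢ/kT) / Z = (0·2.000 + 82.0·0.7197 + 95.3·0.9145 + 126·0.6235) / 4.258 = 53 meV.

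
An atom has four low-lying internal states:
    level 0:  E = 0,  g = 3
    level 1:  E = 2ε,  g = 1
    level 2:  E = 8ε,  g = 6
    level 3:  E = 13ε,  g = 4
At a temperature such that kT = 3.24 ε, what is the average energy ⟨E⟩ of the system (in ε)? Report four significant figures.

1.477 ε

Eᵢ/kT = 0, 0.617284, 2.46914, 4.01235.
Z = Σ gᵢe^(−Eᵢ/kT) = 3·e^(−0) + 1·e^(−0.617284) + 6·e^(−2.46914) + 4·e^(−4.01235) = 3.00000 + 0.539407 + 0.507946 + 0.0723633 = 4.11972.
⟨E⟩ = Σ Eᵢ gᵢe^(−Eᵢ/kT) / Z = (0·3.00000 + 2·0.539407 + 8·0.507946 + 13·0.0723633) / 4.11972 = 1.477 ε.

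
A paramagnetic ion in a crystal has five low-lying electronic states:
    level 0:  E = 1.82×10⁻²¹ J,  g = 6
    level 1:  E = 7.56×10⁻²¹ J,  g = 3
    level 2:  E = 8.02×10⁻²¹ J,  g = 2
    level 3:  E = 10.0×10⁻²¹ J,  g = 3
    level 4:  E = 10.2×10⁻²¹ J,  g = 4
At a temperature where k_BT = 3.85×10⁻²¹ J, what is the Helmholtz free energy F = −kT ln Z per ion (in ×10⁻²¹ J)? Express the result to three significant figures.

-6.13 ×10⁻²¹ J

Eᵢ/kT = 0.47273, 1.9636, 2.0831, 2.5974, 2.6494.
Z = Σ gᵢe^(−Eᵢ/kT) = 6·e^(−0.47273) + 3·e^(−1.9636) + 2·e^(−2.0831) + 3·e^(−2.5974) + 4·e^(−2.6494) = 3.7398 + 0.42106 + 0.24909 + 0.22340 + 0.28277 = 4.9161.
F = −kT ln Z = −3.85 × ln(4.9161) = −3.85 × 1.5925 = -6.13 ×10⁻²¹ J.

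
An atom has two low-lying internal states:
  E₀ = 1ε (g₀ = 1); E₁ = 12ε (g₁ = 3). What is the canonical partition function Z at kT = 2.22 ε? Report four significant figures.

Eᵢ/kT = 0.450450, 5.40541.
Z = Σ gᵢe^(−Eᵢ/kT) = 1·e^(−0.450450) + 3·e^(−5.40541) = 0.637341 + 0.0134766 = 0.650818.

Z = 0.6508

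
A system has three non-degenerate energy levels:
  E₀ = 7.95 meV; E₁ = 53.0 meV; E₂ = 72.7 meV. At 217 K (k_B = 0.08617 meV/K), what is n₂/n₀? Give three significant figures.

k_BT = 0.08617 × 217 K = 18.699 meV.
n₂/n₀ = exp[−(E₂−E₀)/kT] = exp(−(64.75 meV)/(18.699 meV)) = exp(-3.4628) = 0.0313.

0.0313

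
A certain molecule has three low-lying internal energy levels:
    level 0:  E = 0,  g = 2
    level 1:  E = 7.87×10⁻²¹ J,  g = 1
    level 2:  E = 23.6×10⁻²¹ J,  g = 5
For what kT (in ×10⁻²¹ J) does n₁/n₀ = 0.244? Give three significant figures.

n₁/n₀ = (g₁/g₀) exp[−(E₁−E₀)/kT] = 0.244.
⇒ (E₁−E₀)/kT = ln((1/2)/0.244) = ln(2.0492) = 0.71745.
kT = 7.87 ×10⁻²¹ J / 0.71745 = 11.0 ×10⁻²¹ J.

11.0 ×10⁻²¹ J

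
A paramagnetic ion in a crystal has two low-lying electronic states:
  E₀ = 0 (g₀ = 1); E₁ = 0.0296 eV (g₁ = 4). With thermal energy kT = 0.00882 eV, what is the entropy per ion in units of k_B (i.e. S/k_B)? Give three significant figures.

Eᵢ/kT = 0, 3.3560.
Z = Σ gᵢe^(−Eᵢ/kT) = 1·e^(−0) + 4·e^(−3.3560) = 1.0000 + 0.13950 = 1.1395.
⟨E⟩ = Σ EᵢPᵢ = 0.0036237 eV.
S/k_B = ln Z + ⟨E⟩/kT = ln(1.1395) + 0.0036237/0.00882 = 0.13059 + 0.41085 = 0.541.

0.541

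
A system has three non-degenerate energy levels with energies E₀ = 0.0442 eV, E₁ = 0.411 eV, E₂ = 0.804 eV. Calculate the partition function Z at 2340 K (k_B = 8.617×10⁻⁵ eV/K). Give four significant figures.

k_BT = 8.617×10⁻⁵ × 2340 K = 0.201638 eV.
Eᵢ/kT = 0.219205, 2.03831, 3.98734.
Z = Σ e^(−Eᵢ/kT) = e^(−0.219205) + e^(−2.03831) + e^(−3.98734) = 0.803157 + 0.130249 + 0.0185490 = 0.951955.

Z = 0.9520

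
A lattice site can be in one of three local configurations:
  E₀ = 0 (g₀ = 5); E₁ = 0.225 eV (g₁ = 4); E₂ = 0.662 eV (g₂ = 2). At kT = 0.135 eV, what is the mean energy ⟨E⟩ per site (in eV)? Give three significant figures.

Eᵢ/kT = 0, 1.6667, 4.9037.
Z = Σ gᵢe^(−Eᵢ/kT) = 5·e^(−0) + 4·e^(−1.6667) + 2·e^(−4.9037) = 5.0000 + 0.75548 + 0.014838 = 5.7703.
⟨E⟩ = Σ Eᵢ gᵢe^(−Eᵢ/kT) / Z = (0·5.0000 + 0.225·0.75548 + 0.662·0.014838) / 5.7703 = 0.0312 eV.

0.0312 eV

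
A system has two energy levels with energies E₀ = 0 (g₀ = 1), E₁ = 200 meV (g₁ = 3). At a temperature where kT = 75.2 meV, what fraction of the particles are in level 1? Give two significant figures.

0.17

Eᵢ/kT = 0, 2.660.
Z = Σ gᵢe^(−Eᵢ/kT) = 1·e^(−0) + 3·e^(−2.660) = 1.000 + 0.2098 = 1.210.
P₁ = g₁ e^(−E₁/kT) / Z = 0.2098/1.210 = 0.17.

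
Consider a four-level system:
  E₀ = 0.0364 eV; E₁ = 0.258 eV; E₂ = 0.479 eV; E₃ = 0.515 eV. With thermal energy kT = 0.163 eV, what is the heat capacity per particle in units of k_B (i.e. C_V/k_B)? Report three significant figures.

Eᵢ/kT = 0.22331, 1.5828, 2.9387, 3.1595.
Z = Σ e^(−Eᵢ/kT) = e^(−0.22331) + e^(−1.5828) + e^(−2.9387) + e^(−3.1595) = 0.79987 + 0.20540 + 0.052934 + 0.042447 = 1.1007.
⟨E⟩ = 0.11749 eV, ⟨E²⟩ = 0.034646 eV².
C_V/k_B = (⟨E²⟩ − ⟨E⟩²)/(kT)² = (0.034646 − 0.013804)/0.026569 = 0.784.

0.784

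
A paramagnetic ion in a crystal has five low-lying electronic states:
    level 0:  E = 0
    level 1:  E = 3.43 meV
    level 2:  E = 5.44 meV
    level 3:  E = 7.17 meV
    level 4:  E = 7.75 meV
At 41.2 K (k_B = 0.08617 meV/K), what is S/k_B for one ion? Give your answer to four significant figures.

k_BT = 0.08617 × 41.2 K = 3.55020 meV.
Eᵢ/kT = 0, 0.966143, 1.53231, 2.01960, 2.18298.
Z = Σ e^(−Eᵢ/kT) = e^(−0) + e^(−0.966143) + e^(−1.53231) + e^(−2.01960) + e^(−2.18298) = 1.00000 + 0.380548 + 0.216036 + 0.132709 + 0.112705 = 1.84200.
⟨E⟩ = Σ EᵢPᵢ = 2.33741 meV.
S/k_B = ln Z + ⟨E⟩/kT = ln(1.84200) + 2.33741/3.55020 = 0.610852 + 0.658388 = 1.269.

1.269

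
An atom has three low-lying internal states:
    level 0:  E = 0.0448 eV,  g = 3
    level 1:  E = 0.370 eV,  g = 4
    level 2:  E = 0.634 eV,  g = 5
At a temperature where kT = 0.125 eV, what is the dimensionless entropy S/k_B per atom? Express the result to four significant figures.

1.501

Eᵢ/kT = 0.358400, 2.96000, 5.07200.
Z = Σ gᵢe^(−Eᵢ/kT) = 3·e^(−0.358400) + 4·e^(−2.96000) + 5·e^(−5.07200) = 2.09638 + 0.207276 + 0.0313493 = 2.33501.
⟨E⟩ = Σ EᵢPᵢ = 0.0815780 eV.
S/k_B = ln Z + ⟨E⟩/kT = ln(2.33501) + 0.0815780/0.125 = 0.848016 + 0.652624 = 1.501.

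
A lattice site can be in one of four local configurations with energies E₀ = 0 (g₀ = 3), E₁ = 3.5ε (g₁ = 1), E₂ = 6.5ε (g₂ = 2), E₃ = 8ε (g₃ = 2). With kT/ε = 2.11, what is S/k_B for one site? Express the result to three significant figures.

Eᵢ/kT = 0, 1.6588, 3.0806, 3.7915.
Z = Σ gᵢe^(−Eᵢ/kT) = 3·e^(−0) + 1·e^(−1.6588) + 2·e^(−3.0806) + 2·e^(−3.7915) = 3.0000 + 0.19037 + 0.091863 + 0.045123 = 3.3274.
⟨E⟩ = Σ EᵢPᵢ = 0.48819 ε.
S/k_B = ln Z + ⟨E⟩/kT = ln(3.3274) + 0.48819/2.11 = 1.2022 + 0.23137 = 1.43.

1.43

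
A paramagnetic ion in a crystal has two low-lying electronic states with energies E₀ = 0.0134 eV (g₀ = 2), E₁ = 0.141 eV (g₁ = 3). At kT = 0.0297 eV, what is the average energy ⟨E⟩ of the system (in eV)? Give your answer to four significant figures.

0.01595 eV

Eᵢ/kT = 0.451178, 4.74747.
Z = Σ gᵢe^(−Eᵢ/kT) = 2·e^(−0.451178) + 3·e^(−4.74747) = 1.27375 + 0.0260208 = 1.29977.
⟨E⟩ = Σ Eᵢ gᵢe^(−Eᵢ/kT) / Z = (0.0134·1.27375 + 0.141·0.0260208) / 1.29977 = 0.01595 eV.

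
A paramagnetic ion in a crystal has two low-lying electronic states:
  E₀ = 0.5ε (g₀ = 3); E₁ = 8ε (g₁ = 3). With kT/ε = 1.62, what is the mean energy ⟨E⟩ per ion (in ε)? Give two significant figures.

Eᵢ/kT = 0.3086, 4.938.
Z = Σ gᵢe^(−Eᵢ/kT) = 3·e^(−0.3086) + 3·e^(−4.938) = 2.203 + 0.02151 = 2.225.
⟨E⟩ = Σ Eᵢ gᵢe^(−Eᵢ/kT) / Z = (0.5·2.203 + 8·0.02151) / 2.225 = 0.57 ε.

0.57 ε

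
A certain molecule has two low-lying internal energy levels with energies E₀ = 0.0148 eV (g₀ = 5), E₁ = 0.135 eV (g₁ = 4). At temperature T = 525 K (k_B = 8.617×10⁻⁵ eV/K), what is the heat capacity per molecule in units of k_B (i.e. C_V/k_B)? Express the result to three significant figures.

k_BT = 8.617×10⁻⁵ × 525 K = 0.045239 eV.
Eᵢ/kT = 0.32715, 2.9842.
Z = Σ gᵢe^(−Eᵢ/kT) = 5·e^(−0.32715) + 4·e^(−2.9842) = 3.6049 + 0.20232 = 3.8072.
⟨E⟩ = 0.021188 eV, ⟨E²⟩ = 0.0011759 eV².
C_V/k_B = (⟨E²⟩ − ⟨E⟩²)/(kT)² = (0.0011759 − 0.00044893)/0.0020466 = 0.355.

0.355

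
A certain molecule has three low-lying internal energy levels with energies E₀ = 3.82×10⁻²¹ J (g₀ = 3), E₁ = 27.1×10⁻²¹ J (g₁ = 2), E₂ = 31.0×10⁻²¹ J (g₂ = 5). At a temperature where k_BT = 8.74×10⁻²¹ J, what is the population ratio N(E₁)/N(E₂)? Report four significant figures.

0.6250

n₁/n₂ = (g₁/g₂) exp[−(E₁−E₂)/kT] = (2/5) × exp(−(-3.9 ×10⁻²¹ J)/(8.74 ×10⁻²¹ J)) = (2/5) × exp(0.446224) = 0.6250.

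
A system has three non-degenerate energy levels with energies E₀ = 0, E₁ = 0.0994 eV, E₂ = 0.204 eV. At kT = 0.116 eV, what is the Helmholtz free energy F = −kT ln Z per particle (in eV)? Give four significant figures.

-0.05429 eV

Eᵢ/kT = 0, 0.856897, 1.75862.
Z = Σ e^(−Eᵢ/kT) = e^(−0) + e^(−0.856897) + e^(−1.75862) = 1.00000 + 0.424477 + 0.172282 = 1.59676.
F = −kT ln Z = −0.116 × ln(1.59676) = −0.116 × 0.467977 = -0.05429 eV.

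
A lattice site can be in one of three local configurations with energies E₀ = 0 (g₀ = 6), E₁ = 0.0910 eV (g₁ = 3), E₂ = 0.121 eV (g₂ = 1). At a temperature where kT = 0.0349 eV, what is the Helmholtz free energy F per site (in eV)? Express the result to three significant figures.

Eᵢ/kT = 0, 2.6074, 3.4670.
Z = Σ gᵢe^(−Eᵢ/kT) = 6·e^(−0) + 3·e^(−2.6074) + 1·e^(−3.4670) = 6.0000 + 0.22118 + 0.031211 = 6.2524.
F = −kT ln Z = −0.0349 × ln(6.2524) = −0.0349 × 1.8330 = -0.0640 eV.

-0.0640 eV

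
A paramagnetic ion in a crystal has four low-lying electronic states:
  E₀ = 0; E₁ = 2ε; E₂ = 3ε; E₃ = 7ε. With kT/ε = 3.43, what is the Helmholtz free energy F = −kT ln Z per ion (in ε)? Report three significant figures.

-2.55 ε

Eᵢ/kT = 0, 0.58309, 0.87464, 2.0408.
Z = Σ e^(−Eᵢ/kT) = e^(−0) + e^(−0.58309) + e^(−0.87464) + e^(−2.0408) = 1.0000 + 0.55817 + 0.41701 + 0.12992 = 2.1051.
F = −kT ln Z = −3.43 × ln(2.1051) = −3.43 × 0.74436 = -2.55 ε.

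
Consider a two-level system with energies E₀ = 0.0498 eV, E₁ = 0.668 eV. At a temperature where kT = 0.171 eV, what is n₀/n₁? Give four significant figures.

37.16

n₀/n₁ = exp[−(E₀−E₁)/kT] = exp(−(-0.6182 eV)/(0.171 eV)) = exp(3.61520) = 37.16.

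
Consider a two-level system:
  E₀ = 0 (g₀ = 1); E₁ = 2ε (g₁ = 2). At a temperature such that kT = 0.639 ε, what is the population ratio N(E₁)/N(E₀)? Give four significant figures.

n₁/n₀ = (g₁/g₀) exp[−(E₁−E₀)/kT] = (2/1) × exp(−(2ε)/(0.639ε)) = (2/1) × exp(-3.12989) = 0.08745.

0.08745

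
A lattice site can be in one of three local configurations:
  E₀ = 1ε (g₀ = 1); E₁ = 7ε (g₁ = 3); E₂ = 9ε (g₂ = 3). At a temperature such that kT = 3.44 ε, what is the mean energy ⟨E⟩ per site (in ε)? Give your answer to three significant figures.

4.02 ε

Eᵢ/kT = 0.29070, 2.0349, 2.6163.
Z = Σ gᵢe^(−Eᵢ/kT) = 1·e^(−0.29070) + 3·e^(−2.0349) + 3·e^(−2.6163) = 0.74774 + 0.39208 + 0.21922 = 1.3590.
⟨E⟩ = Σ Eᵢ gᵢe^(−Eᵢ/kT) / Z = (1·0.74774 + 7·0.39208 + 9·0.21922) / 1.3590 = 4.02 ε.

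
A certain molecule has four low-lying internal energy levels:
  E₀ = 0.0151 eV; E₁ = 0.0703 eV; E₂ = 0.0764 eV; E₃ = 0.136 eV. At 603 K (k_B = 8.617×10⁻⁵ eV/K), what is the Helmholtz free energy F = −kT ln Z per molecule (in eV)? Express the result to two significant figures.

k_BT = 8.617×10⁻⁵ × 603 K = 0.05196 eV.
Eᵢ/kT = 0.2906, 1.353, 1.470, 2.617.
Z = Σ e^(−Eᵢ/kT) = e^(−0.2906) + e^(−1.353) + e^(−1.470) + e^(−2.617) = 0.7478 + 0.2585 + 0.2299 + 0.07302 = 1.309.
F = −kT ln Z = −0.05196 × ln(1.309) = −0.05196 × 0.2693 = -0.014 eV.

-0.014 eV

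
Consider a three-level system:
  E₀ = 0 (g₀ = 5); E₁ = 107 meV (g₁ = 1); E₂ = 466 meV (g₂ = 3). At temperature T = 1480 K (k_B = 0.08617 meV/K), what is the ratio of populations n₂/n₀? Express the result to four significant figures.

k_BT = 0.08617 × 1480 K = 127.532 meV.
n₂/n₀ = (g₂/g₀) exp[−(E₂−E₀)/kT] = (3/5) × exp(−(466 meV)/(127.532 meV)) = (3/5) × exp(-3.65398) = 0.01553.

0.01553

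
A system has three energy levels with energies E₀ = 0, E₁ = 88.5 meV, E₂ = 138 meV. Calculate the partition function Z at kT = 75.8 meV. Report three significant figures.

Eᵢ/kT = 0, 1.1675, 1.8206.
Z = Σ e^(−Eᵢ/kT) = e^(−0) + e^(−1.1675) + e^(−1.8206) = 1.0000 + 0.31114 + 0.16193 = 1.4731.

Z = 1.47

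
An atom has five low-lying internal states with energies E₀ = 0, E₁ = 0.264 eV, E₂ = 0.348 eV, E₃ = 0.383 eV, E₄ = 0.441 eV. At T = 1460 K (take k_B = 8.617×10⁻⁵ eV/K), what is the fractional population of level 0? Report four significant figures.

k_BT = 8.617×10⁻⁵ × 1460 K = 0.125808 eV.
Eᵢ/kT = 0, 2.09844, 2.76612, 3.04432, 3.50534.
Z = Σ e^(−Eᵢ/kT) = e^(−0) + e^(−2.09844) + e^(−2.76612) + e^(−3.04432) + e^(−3.50534) = 1.00000 + 0.122648 + 0.0629056 + 0.0476287 + 0.0300366 = 1.26322.
P₀ = e^(−E₀/kT) / Z = 1.00000/1.26322 = 0.7916.

0.7916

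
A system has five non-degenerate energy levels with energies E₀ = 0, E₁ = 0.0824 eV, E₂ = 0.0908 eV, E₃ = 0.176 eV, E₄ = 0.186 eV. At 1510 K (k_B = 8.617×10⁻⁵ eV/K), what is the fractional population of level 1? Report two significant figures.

0.21

k_BT = 8.617×10⁻⁵ × 1510 K = 0.1301 eV.
Eᵢ/kT = 0, 0.6334, 0.6979, 1.353, 1.430.
Z = Σ e^(−Eᵢ/kT) = e^(−0) + e^(−0.6334) + e^(−0.6979) + e^(−1.353) + e^(−1.430) = 1.000 + 0.5308 + 0.4976 + 0.2585 + 0.2393 = 2.526.
P₁ = e^(−E₁/kT) / Z = 0.5308/2.526 = 0.21.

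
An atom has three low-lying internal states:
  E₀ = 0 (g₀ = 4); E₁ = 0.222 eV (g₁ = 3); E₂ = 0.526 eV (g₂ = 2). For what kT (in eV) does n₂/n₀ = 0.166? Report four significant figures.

0.4770 eV

n₂/n₀ = (g₂/g₀) exp[−(E₂−E₀)/kT] = 0.166.
⇒ (E₂−E₀)/kT = ln((2/4)/0.166) = ln(3.01205) = 1.10262.
kT = 0.526 eV / 1.10262 = 0.4770 eV.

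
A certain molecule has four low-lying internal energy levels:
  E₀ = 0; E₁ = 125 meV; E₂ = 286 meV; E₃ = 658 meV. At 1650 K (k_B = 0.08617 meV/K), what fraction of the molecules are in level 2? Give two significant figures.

k_BT = 0.08617 × 1650 K = 142.2 meV.
Eᵢ/kT = 0, 0.8790, 2.011, 4.627.
Z = Σ e^(−Eᵢ/kT) = e^(−0) + e^(−0.8790) + e^(−2.011) + e^(−4.627) = 1.000 + 0.4152 + 0.1339 + 0.009784 = 1.559.
P₂ = e^(−E₂/kT) / Z = 0.1339/1.559 = 0.086.

0.086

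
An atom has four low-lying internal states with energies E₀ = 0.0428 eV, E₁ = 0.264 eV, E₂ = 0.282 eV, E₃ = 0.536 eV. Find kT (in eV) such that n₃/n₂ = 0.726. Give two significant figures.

n₃/n₂ = exp[−(E₃−E₂)/kT] = 0.726.
⇒ (E₃−E₂)/kT = ln(1/0.726) = ln(1.377) = 0.3199.
kT = 0.254 eV / 0.3199 = 0.79 eV.

0.79 eV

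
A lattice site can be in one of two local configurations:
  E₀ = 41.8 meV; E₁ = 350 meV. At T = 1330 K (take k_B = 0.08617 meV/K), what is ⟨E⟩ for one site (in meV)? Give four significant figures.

61.41 meV

k_BT = 0.08617 × 1330 K = 114.606 meV.
Eᵢ/kT = 0.364728, 3.05394.
Z = Σ e^(−Eᵢ/kT) = e^(−0.364728) + e^(−3.05394) = 0.694385 + 0.0471727 = 0.741558.
⟨E⟩ = Σ Eᵢ e^(−Eᵢ/kT) / Z = (41.8·0.694385 + 350·0.0471727) / 0.741558 = 61.41 meV.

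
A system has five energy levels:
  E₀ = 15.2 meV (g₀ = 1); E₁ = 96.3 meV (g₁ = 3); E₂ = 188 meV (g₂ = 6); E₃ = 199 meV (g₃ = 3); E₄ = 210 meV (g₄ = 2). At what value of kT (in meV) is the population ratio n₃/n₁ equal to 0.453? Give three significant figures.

n₃/n₁ = (g₃/g₁) exp[−(E₃−E₁)/kT] = 0.453.
⇒ (E₃−E₁)/kT = ln((3/3)/0.453) = ln(2.2075) = 0.79186.
kT = 102.7 meV / 0.79186 = 130 meV.

130 meV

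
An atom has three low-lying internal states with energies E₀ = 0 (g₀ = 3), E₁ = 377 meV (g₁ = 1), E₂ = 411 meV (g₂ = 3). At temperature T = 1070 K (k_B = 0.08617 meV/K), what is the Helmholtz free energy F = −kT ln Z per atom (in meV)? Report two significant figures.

-100 meV

k_BT = 0.08617 × 1070 K = 92.20 meV.
Eᵢ/kT = 0, 4.089, 4.458.
Z = Σ gᵢe^(−Eᵢ/kT) = 3·e^(−0) + 1·e^(−4.089) + 3·e^(−4.458) = 3.000 + 0.01676 + 0.03476 = 3.052.
F = −kT ln Z = −92.20 × ln(3.052) = −92.20 × 1.116 = -100 meV.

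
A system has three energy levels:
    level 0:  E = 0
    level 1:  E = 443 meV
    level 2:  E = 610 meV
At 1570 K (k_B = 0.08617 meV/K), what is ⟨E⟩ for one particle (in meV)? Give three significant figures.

k_BT = 0.08617 × 1570 K = 135.29 meV.
Eᵢ/kT = 0, 3.2744, 4.5088.
Z = Σ e^(−Eᵢ/kT) = e^(−0) + e^(−3.2744) + e^(−4.5088) = 1.0000 + 0.037840 + 0.011012 = 1.0489.
⟨E⟩ = Σ Eᵢ e^(−Eᵢ/kT) / Z = (0·1.0000 + 443·0.037840 + 610·0.011012) / 1.0489 = 22.4 meV.

22.4 meV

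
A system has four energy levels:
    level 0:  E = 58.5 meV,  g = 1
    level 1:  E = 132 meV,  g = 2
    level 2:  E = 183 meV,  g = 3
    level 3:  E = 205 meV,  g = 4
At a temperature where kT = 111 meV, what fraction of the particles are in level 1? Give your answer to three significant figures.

0.253

Eᵢ/kT = 0.52703, 1.1892, 1.6486, 1.8468.
Z = Σ gᵢe^(−Eᵢ/kT) = 1·e^(−0.52703) + 2·e^(−1.1892) + 3·e^(−1.6486) + 4·e^(−1.8468) = 0.59036 + 0.60893 + 0.57696 + 0.63096 = 2.4072.
P₁ = g₁ e^(−E₁/kT) / Z = 0.60893/2.4072 = 0.253.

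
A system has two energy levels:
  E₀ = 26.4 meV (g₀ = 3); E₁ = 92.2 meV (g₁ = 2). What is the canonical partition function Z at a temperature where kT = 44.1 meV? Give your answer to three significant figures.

Z = 1.90

Eᵢ/kT = 0.59864, 2.0907.
Z = Σ gᵢe^(−Eᵢ/kT) = 3·e^(−0.59864) + 2·e^(−2.0907) = 1.6487 + 0.24720 = 1.8959.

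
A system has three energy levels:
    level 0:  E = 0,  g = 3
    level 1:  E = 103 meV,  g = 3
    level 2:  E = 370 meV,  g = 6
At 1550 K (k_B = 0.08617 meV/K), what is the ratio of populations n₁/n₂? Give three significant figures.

3.69

k_BT = 0.08617 × 1550 K = 133.56 meV.
n₁/n₂ = (g₁/g₂) exp[−(E₁−E₂)/kT] = (3/6) × exp(−(-267 meV)/(133.56 meV)) = (3/6) × exp(1.9991) = 3.69.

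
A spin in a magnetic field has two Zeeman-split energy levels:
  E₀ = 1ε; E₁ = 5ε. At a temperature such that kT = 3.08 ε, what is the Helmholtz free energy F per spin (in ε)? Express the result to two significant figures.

0.26 ε

Eᵢ/kT = 0.3247, 1.623.
Z = Σ e^(−Eᵢ/kT) = e^(−0.3247) + e^(−1.623) = 0.7227 + 0.1973 = 0.9200.
F = −kT ln Z = −3.08 × ln(0.9200) = −3.08 × -0.08338 = 0.26 ε.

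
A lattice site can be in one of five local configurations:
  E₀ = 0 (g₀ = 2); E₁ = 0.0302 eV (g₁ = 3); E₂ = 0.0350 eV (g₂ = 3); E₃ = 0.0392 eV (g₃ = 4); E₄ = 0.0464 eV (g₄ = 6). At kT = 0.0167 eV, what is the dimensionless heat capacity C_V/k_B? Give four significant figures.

Eᵢ/kT = 0, 1.80838, 2.09581, 2.34731, 2.77844.
Z = Σ gᵢe^(−Eᵢ/kT) = 2·e^(−0) + 3·e^(−1.80838) + 3·e^(−2.09581) + 4·e^(−2.34731) + 6·e^(−2.77844) = 2.00000 + 0.491758 + 0.368912 + 0.382504 + 0.372812 = 3.61599.
⟨E⟩ = 0.0166084 eV, ⟨E²⟩ = 0.000633531 eV².
C_V/k_B = (⟨E²⟩ − ⟨E⟩²)/(kT)² = (0.000633531 − 0.000275839)/0.000278890 = 1.283.

1.283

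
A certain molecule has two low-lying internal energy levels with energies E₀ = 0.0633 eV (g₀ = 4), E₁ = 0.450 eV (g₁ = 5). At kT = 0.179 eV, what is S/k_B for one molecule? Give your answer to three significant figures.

1.79

Eᵢ/kT = 0.35363, 2.5140.
Z = Σ gᵢe^(−Eᵢ/kT) = 4·e^(−0.35363) + 5·e^(−2.5140) = 2.8085 + 0.40472 = 3.2132.
⟨E⟩ = Σ EᵢPᵢ = 0.11201 eV.
S/k_B = ln Z + ⟨E⟩/kT = ln(3.2132) + 0.11201/0.179 = 1.1673 + 0.62575 = 1.79.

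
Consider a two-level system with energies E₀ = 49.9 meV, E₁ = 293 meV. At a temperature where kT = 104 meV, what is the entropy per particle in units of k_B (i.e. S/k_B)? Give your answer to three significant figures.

Eᵢ/kT = 0.47981, 2.8173.
Z = Σ e^(−Eᵢ/kT) = e^(−0.47981) + e^(−2.8173) = 0.61890 + 0.059767 = 0.67867.
⟨E⟩ = Σ EᵢPᵢ = 71.308 meV.
S/k_B = ln Z + ⟨E⟩/kT = ln(0.67867) + 71.308/104 = -0.38762 + 0.68565 = 0.298.

0.298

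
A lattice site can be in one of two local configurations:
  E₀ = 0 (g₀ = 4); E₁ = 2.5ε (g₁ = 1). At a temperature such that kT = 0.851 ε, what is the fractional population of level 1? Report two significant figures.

Eᵢ/kT = 0, 2.938.
Z = Σ gᵢe^(−Eᵢ/kT) = 4·e^(−0) + 1·e^(−2.938) = 4.000 + 0.05297 = 4.053.
P₁ = g₁ e^(−E₁/kT) / Z = 0.05297/4.053 = 0.013.

0.013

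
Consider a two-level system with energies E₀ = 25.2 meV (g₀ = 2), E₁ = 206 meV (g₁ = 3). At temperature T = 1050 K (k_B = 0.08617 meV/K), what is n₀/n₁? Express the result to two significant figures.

4.9

k_BT = 0.08617 × 1050 K = 90.48 meV.
n₀/n₁ = (g₀/g₁) exp[−(E₀−E₁)/kT] = (2/3) × exp(−(-180.8 meV)/(90.48 meV)) = (2/3) × exp(1.998) = 4.9.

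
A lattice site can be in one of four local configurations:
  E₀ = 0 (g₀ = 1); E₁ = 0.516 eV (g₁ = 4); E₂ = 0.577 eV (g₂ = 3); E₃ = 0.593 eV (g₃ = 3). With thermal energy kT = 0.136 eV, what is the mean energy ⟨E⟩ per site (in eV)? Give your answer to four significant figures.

0.08028 eV

Eᵢ/kT = 0, 3.79412, 4.24265, 4.36029.
Z = Σ gᵢe^(−Eᵢ/kT) = 1·e^(−0) + 4·e^(−3.79412) + 3·e^(−4.24265) + 3·e^(−4.36029) = 1.00000 + 0.0900108 + 0.0431084 + 0.0383240 = 1.17144.
⟨E⟩ = Σ Eᵢ gᵢe^(−Eᵢ/kT) / Z = (0·1.00000 + 0.516·0.0900108 + 0.577·0.0431084 + 0.593·0.0383240) / 1.17144 = 0.08028 eV.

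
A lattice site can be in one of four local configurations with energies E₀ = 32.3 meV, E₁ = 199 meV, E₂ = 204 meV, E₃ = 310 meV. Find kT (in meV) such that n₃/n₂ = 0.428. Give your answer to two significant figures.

120 meV

n₃/n₂ = exp[−(E₃−E₂)/kT] = 0.428.
⇒ (E₃−E₂)/kT = ln(1/0.428) = ln(2.336) = 0.8484.
kT = 106 meV / 0.8484 = 120 meV.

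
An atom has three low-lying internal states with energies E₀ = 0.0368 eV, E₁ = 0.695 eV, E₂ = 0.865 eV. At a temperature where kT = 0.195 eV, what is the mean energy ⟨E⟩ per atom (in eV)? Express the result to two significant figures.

Eᵢ/kT = 0.1887, 3.564, 4.436.
Z = Σ e^(−Eᵢ/kT) = e^(−0.1887) + e^(−3.564) + e^(−4.436) = 0.8280 + 0.02833 + 0.01184 = 0.8682.
⟨E⟩ = Σ Eᵢ e^(−Eᵢ/kT) / Z = (0.0368·0.8280 + 0.695·0.02833 + 0.865·0.01184) / 0.8682 = 0.070 eV.

0.070 eV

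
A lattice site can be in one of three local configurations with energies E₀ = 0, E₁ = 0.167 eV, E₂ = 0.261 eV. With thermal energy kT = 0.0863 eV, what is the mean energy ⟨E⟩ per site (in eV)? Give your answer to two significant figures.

Eᵢ/kT = 0, 1.935, 3.024.
Z = Σ e^(−Eᵢ/kT) = e^(−0) + e^(−1.935) + e^(−3.024) = 1.000 + 0.1444 + 0.04861 = 1.193.
⟨E⟩ = Σ Eᵢ e^(−Eᵢ/kT) / Z = (0·1.000 + 0.167·0.1444 + 0.261·0.04861) / 1.193 = 0.031 eV.

0.031 eV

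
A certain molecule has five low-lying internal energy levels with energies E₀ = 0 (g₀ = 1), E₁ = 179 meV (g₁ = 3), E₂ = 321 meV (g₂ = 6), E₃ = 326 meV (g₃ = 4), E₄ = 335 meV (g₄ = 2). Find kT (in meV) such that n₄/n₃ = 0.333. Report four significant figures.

22.14 meV

n₄/n₃ = (g₄/g₃) exp[−(E₄−E₃)/kT] = 0.333.
⇒ (E₄−E₃)/kT = ln((2/4)/0.333) = ln(1.50150) = 0.406465.
kT = 9 meV / 0.406465 = 22.14 meV.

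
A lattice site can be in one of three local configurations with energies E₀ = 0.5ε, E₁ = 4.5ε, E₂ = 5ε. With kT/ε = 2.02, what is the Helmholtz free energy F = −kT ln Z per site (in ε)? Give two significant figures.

0.056 ε

Eᵢ/kT = 0.2475, 2.228, 2.475.
Z = Σ e^(−Eᵢ/kT) = e^(−0.2475) + e^(−2.228) + e^(−2.475) = 0.7808 + 0.1077 + 0.08416 = 0.9727.
F = −kT ln Z = −2.02 × ln(0.9727) = −2.02 × -0.02768 = 0.056 ε.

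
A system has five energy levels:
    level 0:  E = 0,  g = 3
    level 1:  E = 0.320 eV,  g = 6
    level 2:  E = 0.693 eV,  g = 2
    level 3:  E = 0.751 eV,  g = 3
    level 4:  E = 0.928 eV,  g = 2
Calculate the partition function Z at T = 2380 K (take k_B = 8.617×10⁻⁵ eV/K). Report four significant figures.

k_BT = 8.617×10⁻⁵ × 2380 K = 0.205085 eV.
Eᵢ/kT = 0, 1.56033, 3.37909, 3.66190, 4.52495.
Z = Σ gᵢe^(−Eᵢ/kT) = 3·e^(−0) + 6·e^(−1.56033) + 2·e^(−3.37909) + 3·e^(−3.66190) + 2·e^(−4.52495) = 3.00000 + 1.26040 + 0.0681569 + 0.0770510 + 0.0216705 = 4.42728.

Z = 4.427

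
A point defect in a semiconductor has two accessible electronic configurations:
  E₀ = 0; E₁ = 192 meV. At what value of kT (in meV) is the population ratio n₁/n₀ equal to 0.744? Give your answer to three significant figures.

n₁/n₀ = exp[−(E₁−E₀)/kT] = 0.744.
⇒ (E₁−E₀)/kT = ln(1/0.744) = ln(1.3441) = 0.29572.
kT = 192 meV / 0.29572 = 649 meV.

649 meV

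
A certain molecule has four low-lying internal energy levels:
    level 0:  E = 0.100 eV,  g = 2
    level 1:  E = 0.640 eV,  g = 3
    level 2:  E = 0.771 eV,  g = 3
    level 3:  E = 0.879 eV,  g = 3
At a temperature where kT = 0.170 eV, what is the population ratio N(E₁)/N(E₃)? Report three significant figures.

n₁/n₃ = (g₁/g₃) exp[−(E₁−E₃)/kT] = (3/3) × exp(−(-0.239 eV)/(0.170 eV)) = (3/3) × exp(1.4059) = 4.08.

4.08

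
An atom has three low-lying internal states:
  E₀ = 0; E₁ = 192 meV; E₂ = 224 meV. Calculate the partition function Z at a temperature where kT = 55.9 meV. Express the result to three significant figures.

Eᵢ/kT = 0, 3.4347, 4.0072.
Z = Σ e^(−Eᵢ/kT) = e^(−0) + e^(−3.4347) + e^(−4.0072) = 1.0000 + 0.032235 + 0.018184 = 1.0504.

Z = 1.05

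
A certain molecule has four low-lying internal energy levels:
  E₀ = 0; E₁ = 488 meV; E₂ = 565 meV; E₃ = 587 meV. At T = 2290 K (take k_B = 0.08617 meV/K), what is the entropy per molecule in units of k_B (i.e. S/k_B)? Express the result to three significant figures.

k_BT = 0.08617 × 2290 K = 197.33 meV.
Eᵢ/kT = 0, 2.4730, 2.8632, 2.9747.
Z = Σ e^(−Eᵢ/kT) = e^(−0) + e^(−2.4730) + e^(−2.8632) + e^(−2.9747) = 1.0000 + 0.084331 + 0.057086 + 0.051063 = 1.1925.
⟨E⟩ = Σ EᵢPᵢ = 86.693 meV.
S/k_B = ln Z + ⟨E⟩/kT = ln(1.1925) + 86.693/197.33 = 0.17605 + 0.43933 = 0.615.

0.615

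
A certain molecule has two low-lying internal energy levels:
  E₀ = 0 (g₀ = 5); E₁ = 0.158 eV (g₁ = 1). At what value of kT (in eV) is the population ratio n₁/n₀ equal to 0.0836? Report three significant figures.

n₁/n₀ = (g₁/g₀) exp[−(E₁−E₀)/kT] = 0.0836.
⇒ (E₁−E₀)/kT = ln((1/5)/0.0836) = ln(2.3923) = 0.87226.
kT = 0.158 eV / 0.87226 = 0.181 eV.

0.181 eV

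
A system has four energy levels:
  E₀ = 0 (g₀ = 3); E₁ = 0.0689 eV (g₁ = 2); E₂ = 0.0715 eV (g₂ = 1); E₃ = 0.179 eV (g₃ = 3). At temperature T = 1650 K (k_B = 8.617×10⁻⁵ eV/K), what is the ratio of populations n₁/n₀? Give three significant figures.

k_BT = 8.617×10⁻⁵ × 1650 K = 0.14218 eV.
n₁/n₀ = (g₁/g₀) exp[−(E₁−E₀)/kT] = (2/3) × exp(−(0.0689 eV)/(0.14218 eV)) = (2/3) × exp(-0.48460) = 0.411.

0.411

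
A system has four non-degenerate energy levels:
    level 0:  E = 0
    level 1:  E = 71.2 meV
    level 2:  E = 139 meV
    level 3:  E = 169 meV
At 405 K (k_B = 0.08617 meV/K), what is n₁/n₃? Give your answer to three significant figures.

k_BT = 0.08617 × 405 K = 34.899 meV.
n₁/n₃ = exp[−(E₁−E₃)/kT] = exp(−(-97.8 meV)/(34.899 meV)) = exp(2.8024) = 16.5.

16.5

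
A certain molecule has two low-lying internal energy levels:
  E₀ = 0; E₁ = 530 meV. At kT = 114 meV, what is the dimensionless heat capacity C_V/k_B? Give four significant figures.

0.2029

Eᵢ/kT = 0, 4.64912.
Z = Σ e^(−Eᵢ/kT) = e^(−0) + e^(−4.64912) = 1.00000 + 0.00957002 = 1.00957.
⟨E⟩ = 5.02403 meV, ⟨E²⟩ = 2662.74 meV².
C_V/k_B = (⟨E²⟩ − ⟨E⟩²)/(kT)² = (2662.74 − 25.2409)/12996.0 = 0.2029.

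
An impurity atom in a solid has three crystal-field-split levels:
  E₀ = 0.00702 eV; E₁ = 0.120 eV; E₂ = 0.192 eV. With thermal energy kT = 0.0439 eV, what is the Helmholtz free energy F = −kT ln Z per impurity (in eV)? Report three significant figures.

Eᵢ/kT = 0.15991, 2.7335, 4.3736.
Z = Σ e^(−Eᵢ/kT) = e^(−0.15991) + e^(−2.7335) + e^(−4.3736) = 0.85222 + 0.064991 + 0.012606 = 0.92982.
F = −kT ln Z = −0.0439 × ln(0.92982) = −0.0439 × -0.072764 = 0.00319 eV.

0.00319 eV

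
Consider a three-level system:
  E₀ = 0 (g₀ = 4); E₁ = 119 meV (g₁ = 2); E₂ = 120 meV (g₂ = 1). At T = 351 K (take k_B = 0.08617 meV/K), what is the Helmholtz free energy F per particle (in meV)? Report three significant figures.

k_BT = 0.08617 × 351 K = 30.246 meV.
Eᵢ/kT = 0, 3.9344, 3.9675.
Z = Σ gᵢe^(−Eᵢ/kT) = 4·e^(−0) + 2·e^(−3.9344) + 1·e^(−3.9675) = 4.0000 + 0.039115 + 0.018921 = 4.0580.
F = −kT ln Z = −30.246 × ln(4.0580) = −30.246 × 1.4007 = -42.4 meV.

-42.4 meV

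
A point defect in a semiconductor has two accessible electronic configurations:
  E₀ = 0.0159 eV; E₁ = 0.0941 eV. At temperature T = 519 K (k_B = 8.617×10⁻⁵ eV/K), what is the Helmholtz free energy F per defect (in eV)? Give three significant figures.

k_BT = 8.617×10⁻⁵ × 519 K = 0.044722 eV.
Eᵢ/kT = 0.35553, 2.1041.
Z = Σ e^(−Eᵢ/kT) = e^(−0.35553) + e^(−2.1041) = 0.70080 + 0.12196 = 0.82276.
F = −kT ln Z = −0.044722 × ln(0.82276) = −0.044722 × -0.19509 = 0.00872 eV.

0.00872 eV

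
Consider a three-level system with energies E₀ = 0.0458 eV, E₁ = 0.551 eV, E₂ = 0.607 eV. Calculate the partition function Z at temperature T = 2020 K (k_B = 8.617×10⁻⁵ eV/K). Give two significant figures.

Z = 0.84

k_BT = 8.617×10⁻⁵ × 2020 K = 0.1741 eV.
Eᵢ/kT = 0.2631, 3.165, 3.487.
Z = Σ e^(−Eᵢ/kT) = e^(−0.2631) + e^(−3.165) + e^(−3.487) = 0.7687 + 0.04221 + 0.03059 = 0.8415.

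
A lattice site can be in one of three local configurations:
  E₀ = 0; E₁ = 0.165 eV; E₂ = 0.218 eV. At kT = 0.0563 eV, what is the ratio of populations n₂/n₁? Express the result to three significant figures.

n₂/n₁ = exp[−(E₂−E₁)/kT] = exp(−(0.053 eV)/(0.0563 eV)) = exp(-0.94139) = 0.390.

0.390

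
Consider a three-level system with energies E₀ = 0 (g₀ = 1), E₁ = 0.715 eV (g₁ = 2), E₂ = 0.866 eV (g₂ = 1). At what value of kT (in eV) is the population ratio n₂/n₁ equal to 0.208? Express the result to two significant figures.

0.17 eV

n₂/n₁ = (g₂/g₁) exp[−(E₂−E₁)/kT] = 0.208.
⇒ (E₂−E₁)/kT = ln((1/2)/0.208) = ln(2.404) = 0.8771.
kT = 0.151 eV / 0.8771 = 0.17 eV.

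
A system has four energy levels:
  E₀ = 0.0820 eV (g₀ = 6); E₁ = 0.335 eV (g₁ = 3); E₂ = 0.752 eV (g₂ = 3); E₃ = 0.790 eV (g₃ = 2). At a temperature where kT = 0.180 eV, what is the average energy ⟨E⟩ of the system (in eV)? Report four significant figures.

0.1203 eV

Eᵢ/kT = 0.455556, 1.86111, 4.17778, 4.38889.
Z = Σ gᵢe^(−Eᵢ/kT) = 6·e^(−0.455556) + 3·e^(−1.86111) + 3·e^(−4.17778) + 2·e^(−4.38889) = 3.80457 + 0.466500 + 0.0459975 + 0.0248290 = 4.34190.
⟨E⟩ = Σ Eᵢ gᵢe^(−Eᵢ/kT) / Z = (0.0820·3.80457 + 0.335·0.466500 + 0.752·0.0459975 + 0.790·0.0248290) / 4.34190 = 0.1203 eV.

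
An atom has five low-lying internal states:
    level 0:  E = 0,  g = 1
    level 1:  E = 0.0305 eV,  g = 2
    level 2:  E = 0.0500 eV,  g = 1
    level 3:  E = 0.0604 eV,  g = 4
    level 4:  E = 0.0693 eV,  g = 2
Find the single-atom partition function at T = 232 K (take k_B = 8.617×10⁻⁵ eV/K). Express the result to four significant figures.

k_BT = 8.617×10⁻⁵ × 232 K = 0.0199914 eV.
Eᵢ/kT = 0, 1.52566, 2.50108, 3.02130, 3.46649.
Z = Σ gᵢe^(−Eᵢ/kT) = 1·e^(−0) + 2·e^(−1.52566) + 1·e^(−2.50108) + 4·e^(−3.02130) + 2·e^(−3.46649) = 1.00000 + 0.434955 + 0.0819964 + 0.194951 + 0.0624529 = 1.77436.

Z = 1.774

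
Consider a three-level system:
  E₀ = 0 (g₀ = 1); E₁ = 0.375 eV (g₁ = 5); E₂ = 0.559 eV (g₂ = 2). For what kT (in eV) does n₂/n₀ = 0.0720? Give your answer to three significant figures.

0.168 eV

n₂/n₀ = (g₂/g₀) exp[−(E₂−E₀)/kT] = 0.0720.
⇒ (E₂−E₀)/kT = ln((2/1)/0.0720) = ln(27.778) = 3.3242.
kT = 0.559 eV / 3.3242 = 0.168 eV.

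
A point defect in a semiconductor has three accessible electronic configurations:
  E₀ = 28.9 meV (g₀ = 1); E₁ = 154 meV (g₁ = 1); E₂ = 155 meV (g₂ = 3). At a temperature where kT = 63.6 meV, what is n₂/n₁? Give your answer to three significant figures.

n₂/n₁ = (g₂/g₁) exp[−(E₂−E₁)/kT] = (3/1) × exp(−(1 meV)/(63.6 meV)) = (3/1) × exp(-0.015723) = 2.95.

2.95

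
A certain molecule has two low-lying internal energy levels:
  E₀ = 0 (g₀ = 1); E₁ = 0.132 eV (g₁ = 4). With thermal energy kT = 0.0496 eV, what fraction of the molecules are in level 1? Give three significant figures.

Eᵢ/kT = 0, 2.6613.
Z = Σ gᵢe^(−Eᵢ/kT) = 1·e^(−0) + 4·e^(−2.6613) = 1.0000 + 0.27943 = 1.2794.
P₁ = g₁ e^(−E₁/kT) / Z = 0.27943/1.2794 = 0.218.

0.218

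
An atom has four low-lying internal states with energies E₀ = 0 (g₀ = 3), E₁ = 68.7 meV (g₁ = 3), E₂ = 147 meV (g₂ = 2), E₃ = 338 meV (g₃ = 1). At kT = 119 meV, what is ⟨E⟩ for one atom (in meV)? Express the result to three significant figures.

Eᵢ/kT = 0, 0.57731, 1.2353, 2.8403.
Z = Σ gᵢe^(−Eᵢ/kT) = 3·e^(−0) + 3·e^(−0.57731) + 2·e^(−1.2353) + 1·e^(−2.8403) = 3.0000 + 1.6842 + 0.58150 + 0.058408 = 5.3241.
⟨E⟩ = Σ Eᵢ gᵢe^(−Eᵢ/kT) / Z = (0·3.0000 + 68.7·1.6842 + 147·0.58150 + 338·0.058408) / 5.3241 = 41.5 meV.

41.5 meV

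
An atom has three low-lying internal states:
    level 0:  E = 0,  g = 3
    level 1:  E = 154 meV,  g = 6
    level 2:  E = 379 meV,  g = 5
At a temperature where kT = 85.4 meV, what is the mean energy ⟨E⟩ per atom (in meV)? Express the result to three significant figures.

Eᵢ/kT = 0, 1.8033, 4.4379.
Z = Σ gᵢe^(−Eᵢ/kT) = 3·e^(−0) + 6·e^(−1.8033) + 5·e^(−4.4379) = 3.0000 + 0.98853 + 0.059104 = 4.0476.
⟨E⟩ = Σ Eᵢ gᵢe^(−Eᵢ/kT) / Z = (0·3.0000 + 154·0.98853 + 379·0.059104) / 4.0476 = 43.1 meV.

43.1 meV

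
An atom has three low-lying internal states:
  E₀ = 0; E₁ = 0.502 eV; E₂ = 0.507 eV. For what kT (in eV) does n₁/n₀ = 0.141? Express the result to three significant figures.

0.256 eV

n₁/n₀ = exp[−(E₁−E₀)/kT] = 0.141.
⇒ (E₁−E₀)/kT = ln(1/0.141) = ln(7.0922) = 1.9590.
kT = 0.502 eV / 1.9590 = 0.256 eV.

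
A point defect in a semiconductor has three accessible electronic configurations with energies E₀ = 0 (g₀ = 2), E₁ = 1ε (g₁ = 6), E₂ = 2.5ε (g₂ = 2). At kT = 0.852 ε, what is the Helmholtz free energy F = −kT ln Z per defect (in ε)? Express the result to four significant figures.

Eᵢ/kT = 0, 1.17371, 2.93427.
Z = Σ gᵢe^(−Eᵢ/kT) = 2·e^(−0) + 6·e^(−1.17371) + 2·e^(−2.93427) = 2.00000 + 1.85531 + 0.106339 = 3.96165.
F = −kT ln Z = −0.852 × ln(3.96165) = −0.852 × 1.37666 = -1.173 ε.

-1.173 ε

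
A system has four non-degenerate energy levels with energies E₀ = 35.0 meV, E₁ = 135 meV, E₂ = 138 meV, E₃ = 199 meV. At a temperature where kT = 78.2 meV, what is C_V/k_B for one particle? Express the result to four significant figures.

Eᵢ/kT = 0.447570, 1.72634, 1.76471, 2.54476.
Z = Σ e^(−Eᵢ/kT) = e^(−0.447570) + e^(−1.72634) + e^(−1.76471) + e^(−2.54476) = 0.639179 + 0.177934 + 0.171236 + 0.0784919 = 1.06684.
⟨E⟩ = 80.2771 meV, ⟨E²⟩ = 9743.93 meV².
C_V/k_B = (⟨E²⟩ − ⟨E⟩²)/(kT)² = (9743.93 − 6444.41)/6115.24 = 0.5396.

0.5396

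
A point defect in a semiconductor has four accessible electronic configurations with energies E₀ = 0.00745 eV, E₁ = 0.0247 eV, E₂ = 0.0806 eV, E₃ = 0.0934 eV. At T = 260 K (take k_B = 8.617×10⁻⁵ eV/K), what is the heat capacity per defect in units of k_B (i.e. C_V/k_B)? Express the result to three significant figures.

k_BT = 8.617×10⁻⁵ × 260 K = 0.022404 eV.
Eᵢ/kT = 0.33253, 1.1025, 3.5976, 4.1689.
Z = Σ e^(−Eᵢ/kT) = e^(−0.33253) + e^(−1.1025) + e^(−3.5976) + e^(−4.1689) = 0.71711 + 0.33204 + 0.027389 + 0.015469 = 1.0920.
⟨E⟩ = 0.015747 eV, ⟨E²⟩ = 0.00050847 eV².
C_V/k_B = (⟨E²⟩ − ⟨E⟩²)/(kT)² = (0.00050847 − 0.00024797)/0.00050194 = 0.519.

0.519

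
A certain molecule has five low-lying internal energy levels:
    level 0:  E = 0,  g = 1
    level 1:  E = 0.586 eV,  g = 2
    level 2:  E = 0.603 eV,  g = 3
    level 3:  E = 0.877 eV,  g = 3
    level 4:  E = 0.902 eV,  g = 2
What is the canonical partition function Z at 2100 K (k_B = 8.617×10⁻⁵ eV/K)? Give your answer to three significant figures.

k_BT = 8.617×10⁻⁵ × 2100 K = 0.18096 eV.
Eᵢ/kT = 0, 3.2383, 3.3322, 4.8464, 4.9845.
Z = Σ gᵢe^(−Eᵢ/kT) = 1·e^(−0) + 2·e^(−3.2383) + 3·e^(−3.3322) + 3·e^(−4.8464) + 2·e^(−4.9845) = 1.0000 + 0.078461 + 0.10714 + 0.023570 + 0.013686 = 1.2229.

Z = 1.22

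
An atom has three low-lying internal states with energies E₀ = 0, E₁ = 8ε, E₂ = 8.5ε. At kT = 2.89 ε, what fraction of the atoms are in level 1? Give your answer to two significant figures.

Eᵢ/kT = 0, 2.768, 2.941.
Z = Σ e^(−Eᵢ/kT) = e^(−0) + e^(−2.768) + e^(−2.941) = 1.000 + 0.06279 + 0.05281 = 1.116.
P₁ = e^(−E₁/kT) / Z = 0.06279/1.116 = 0.056.

0.056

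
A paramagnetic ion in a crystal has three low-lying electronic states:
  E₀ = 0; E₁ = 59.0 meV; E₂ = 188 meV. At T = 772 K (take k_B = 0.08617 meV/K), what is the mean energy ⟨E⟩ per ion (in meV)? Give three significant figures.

24.1 meV

k_BT = 0.08617 × 772 K = 66.523 meV.
Eᵢ/kT = 0, 0.88691, 2.8261.
Z = Σ e^(−Eᵢ/kT) = e^(−0) + e^(−0.88691) + e^(−2.8261) = 1.0000 + 0.41193 + 0.059243 = 1.4712.
⟨E⟩ = Σ Eᵢ e^(−Eᵢ/kT) / Z = (0·1.0000 + 59.0·0.41193 + 188·0.059243) / 1.4712 = 24.1 meV.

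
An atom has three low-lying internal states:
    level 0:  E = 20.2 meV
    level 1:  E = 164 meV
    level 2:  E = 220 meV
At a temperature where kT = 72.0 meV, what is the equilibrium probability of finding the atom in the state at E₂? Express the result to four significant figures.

Eᵢ/kT = 0.280556, 2.27778, 3.05556.
Z = Σ e^(−Eᵢ/kT) = e^(−0.280556) + e^(−2.27778) + e^(−3.05556) = 0.755364 + 0.102512 + 0.0470963 = 0.904972.
P₂ = e^(−E₂/kT) / Z = 0.0470963/0.904972 = 0.05204.

0.05204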